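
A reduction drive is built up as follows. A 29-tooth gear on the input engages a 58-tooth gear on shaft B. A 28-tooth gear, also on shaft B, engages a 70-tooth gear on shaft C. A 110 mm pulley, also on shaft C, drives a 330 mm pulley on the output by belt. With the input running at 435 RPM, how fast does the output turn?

gear mesh 58/29 = 2 → 435/2 = 217.5 RPM
gear mesh 70/28 = 2.5 → 217.5/2.5 = 87 RPM
belt 330/110 = 3 → 87/3 = 29 RPM

29 RPM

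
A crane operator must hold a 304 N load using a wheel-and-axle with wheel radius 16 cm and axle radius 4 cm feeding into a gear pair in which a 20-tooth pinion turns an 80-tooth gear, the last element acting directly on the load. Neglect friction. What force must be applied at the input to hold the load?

Wheel-and-axle MA = R/r = 16/4 = 4.
Gear pair MA = 80/20 = 4.
Combined ideal MA = 4 × 4 = 16.
Effort = load / MA = 304 / 16 = 19 N.

19 N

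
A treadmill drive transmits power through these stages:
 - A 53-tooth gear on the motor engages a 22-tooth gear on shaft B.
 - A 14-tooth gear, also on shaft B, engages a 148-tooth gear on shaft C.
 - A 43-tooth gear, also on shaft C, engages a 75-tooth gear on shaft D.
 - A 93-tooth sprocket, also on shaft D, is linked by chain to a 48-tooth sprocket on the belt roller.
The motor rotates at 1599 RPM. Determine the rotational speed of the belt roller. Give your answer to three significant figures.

405 RPM

gear mesh 22/53 = 0.41509 → 1599/0.41509 = 3852.1 RPM
gear mesh 148/14 = 10.571 → 3852.1/10.571 = 364.39 RPM
gear mesh 75/43 = 1.7442 → 364.39/1.7442 = 208.92 RPM
chain 48/93 = 0.51613 → 208.92/0.51613 = 404.78 RPM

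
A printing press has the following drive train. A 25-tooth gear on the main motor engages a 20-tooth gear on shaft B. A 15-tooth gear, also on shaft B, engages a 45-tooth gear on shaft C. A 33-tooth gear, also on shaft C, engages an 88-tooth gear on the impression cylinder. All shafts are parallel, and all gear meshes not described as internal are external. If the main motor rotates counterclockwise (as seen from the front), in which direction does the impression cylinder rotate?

clockwise

the main motor → shaft B: external mesh, 1 reversal → CW.
shaft B → shaft C: external mesh, 1 reversal → CCW.
shaft C → the impression cylinder: external mesh, 1 reversal → CW.
3 reversals in total — an odd number — so the impression cylinder turns opposite to the main motor.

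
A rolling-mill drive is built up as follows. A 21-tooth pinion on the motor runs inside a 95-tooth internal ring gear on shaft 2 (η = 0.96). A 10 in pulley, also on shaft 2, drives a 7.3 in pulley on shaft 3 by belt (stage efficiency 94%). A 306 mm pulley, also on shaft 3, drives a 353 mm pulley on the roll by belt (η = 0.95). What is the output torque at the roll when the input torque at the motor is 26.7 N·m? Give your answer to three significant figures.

Internal gear: ratio = 95/21 = 4.5238; torque at shaft 2 = 26.7 × 4.5238 × 0.96 = 115.95 N·m.
Belt: ratio = 7.3/10 = 0.73; torque at shaft 3 = 115.95 × 0.73 × 0.94 = 79.568 N·m.
Belt: ratio = 353/306 = 1.1536; torque at the roll = 79.568 × 1.1536 × 0.95 = 87.2 N·m.

87.2 N·m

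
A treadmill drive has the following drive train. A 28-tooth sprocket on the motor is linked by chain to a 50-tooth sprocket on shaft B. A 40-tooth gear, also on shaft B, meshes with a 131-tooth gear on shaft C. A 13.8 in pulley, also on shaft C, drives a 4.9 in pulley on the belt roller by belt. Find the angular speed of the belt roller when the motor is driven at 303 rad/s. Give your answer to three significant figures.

146 rad/s

chain 50/28 = 1.7857 → 303/1.7857 = 169.68 rad/s
gear mesh 131/40 = 3.275 → 169.68/3.275 = 51.811 rad/s
belt 4.9/13.8 = 0.35507 → 51.811/0.35507 = 145.92 rad/s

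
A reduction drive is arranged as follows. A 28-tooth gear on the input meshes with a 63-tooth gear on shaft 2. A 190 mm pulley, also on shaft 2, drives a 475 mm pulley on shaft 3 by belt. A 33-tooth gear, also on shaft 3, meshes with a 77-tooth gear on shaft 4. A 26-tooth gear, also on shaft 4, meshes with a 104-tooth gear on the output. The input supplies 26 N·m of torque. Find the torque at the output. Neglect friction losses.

After the gear mesh (63/28): 26 × 2.25 = 58.5 N·m
After the belt (475/190): 58.5 × 2.5 = 146.25 N·m
After the gear mesh (77/33): 146.25 × 2.3333 = 341.25 N·m
After the gear mesh (104/26): 341.25 × 4 = 1365 N·m

1365 N·m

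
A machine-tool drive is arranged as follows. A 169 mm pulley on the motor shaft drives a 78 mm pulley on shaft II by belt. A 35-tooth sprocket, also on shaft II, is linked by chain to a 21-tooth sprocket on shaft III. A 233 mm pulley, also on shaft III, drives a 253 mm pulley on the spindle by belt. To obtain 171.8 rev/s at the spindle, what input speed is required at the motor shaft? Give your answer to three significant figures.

51.7 rev/s

Overall ratio R = 0.46154 × 0.6 × 1.0858 = 0.30069.
Required input speed = output speed × R = 171.8 × 0.30069 = 51.659 rev/s.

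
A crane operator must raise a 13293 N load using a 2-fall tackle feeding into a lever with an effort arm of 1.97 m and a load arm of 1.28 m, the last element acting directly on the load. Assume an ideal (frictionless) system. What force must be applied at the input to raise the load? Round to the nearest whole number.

Block-and-tackle MA = number of supporting rope parts = 2.
Lever MA = effort arm / load arm = 1.97/1.28 = 1.5391.
Combined ideal MA = 2 × 1.5391 = 3.0781.
Effort = load / MA = 13293 / 3.0781 = 4318.5 N.

4319 N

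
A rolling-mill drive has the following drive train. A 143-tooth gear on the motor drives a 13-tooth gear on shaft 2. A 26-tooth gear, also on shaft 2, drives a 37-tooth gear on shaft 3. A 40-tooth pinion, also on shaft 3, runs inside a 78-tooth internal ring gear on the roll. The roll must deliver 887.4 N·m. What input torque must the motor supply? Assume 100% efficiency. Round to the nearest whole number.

Overall ratio R = 0.090909 × 1.4231 × 1.95 = 0.25227.
Input torque = output torque / R = 887.4 / 0.25227 = 3517.6 N·m.

3518 N·m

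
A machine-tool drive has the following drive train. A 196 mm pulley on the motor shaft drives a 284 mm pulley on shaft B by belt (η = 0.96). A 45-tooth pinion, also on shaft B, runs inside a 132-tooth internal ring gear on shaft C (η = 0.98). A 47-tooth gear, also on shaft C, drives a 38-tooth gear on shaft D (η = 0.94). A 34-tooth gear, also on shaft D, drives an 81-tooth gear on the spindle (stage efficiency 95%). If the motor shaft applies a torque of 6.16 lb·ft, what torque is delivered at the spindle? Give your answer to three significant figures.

After the belt (284/196): 6.16 × 1.449 × 0.96 = 8.5687 lb·ft
After the internal gear (132/45): 8.5687 × 2.9333 × 0.98 = 24.632 lb·ft
After the gear mesh (38/47): 24.632 × 0.80851 × 0.94 = 18.72 lb·ft
After the gear mesh (81/34): 18.72 × 2.3824 × 0.95 = 42.369 lb·ft

42.4 lb·ft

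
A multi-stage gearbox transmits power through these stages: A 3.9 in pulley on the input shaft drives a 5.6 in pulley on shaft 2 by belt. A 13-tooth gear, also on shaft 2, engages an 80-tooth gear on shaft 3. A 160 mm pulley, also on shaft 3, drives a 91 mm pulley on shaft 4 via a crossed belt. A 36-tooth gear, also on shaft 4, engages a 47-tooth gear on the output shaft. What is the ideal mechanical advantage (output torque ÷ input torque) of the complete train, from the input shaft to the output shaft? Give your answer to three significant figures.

Each stage contributes driven/driver: belt 5.6/3.9 = 1.4359, gear mesh 80/13 = 6.1538, belt 91/160 = 0.56875, gear mesh 47/36 = 1.3056.
Overall: 1.4359 × 6.1538 × 0.56875 × 1.3056 = 6.5613.

6.56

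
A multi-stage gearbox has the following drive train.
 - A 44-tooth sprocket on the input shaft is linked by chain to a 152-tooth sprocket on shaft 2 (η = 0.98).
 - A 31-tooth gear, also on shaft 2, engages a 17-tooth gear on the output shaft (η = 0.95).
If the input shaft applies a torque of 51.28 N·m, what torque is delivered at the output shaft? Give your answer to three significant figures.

90.4 N·m

After the chain (152/44): 51.28 × 3.4545 × 0.98 = 173.61 N·m
After the gear mesh (17/31): 173.61 × 0.54839 × 0.95 = 90.443 N·m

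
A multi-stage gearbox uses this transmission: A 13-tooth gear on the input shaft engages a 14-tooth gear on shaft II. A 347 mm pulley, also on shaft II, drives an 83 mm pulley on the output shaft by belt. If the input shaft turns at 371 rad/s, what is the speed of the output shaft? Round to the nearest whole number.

1440 rad/s

the input shaft → shaft II (gear mesh, 14/13): 371 ÷ 1.0769 = 344.5 rad/s
shaft II → the output shaft (belt, 83/347): 344.5 ÷ 0.23919 = 1440.3 rad/s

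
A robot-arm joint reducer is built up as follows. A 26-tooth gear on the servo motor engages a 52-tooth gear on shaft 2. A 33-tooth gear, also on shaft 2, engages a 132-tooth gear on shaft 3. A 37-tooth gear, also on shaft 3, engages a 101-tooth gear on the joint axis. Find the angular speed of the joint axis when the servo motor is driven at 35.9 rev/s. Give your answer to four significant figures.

1.644 rev/s

gear mesh 52/26 = 2 → 35.9/2 = 17.95 rev/s
gear mesh 132/33 = 4 → 17.95/4 = 4.4875 rev/s
gear mesh 101/37 = 2.7297 → 4.4875/2.7297 = 1.6439 rev/s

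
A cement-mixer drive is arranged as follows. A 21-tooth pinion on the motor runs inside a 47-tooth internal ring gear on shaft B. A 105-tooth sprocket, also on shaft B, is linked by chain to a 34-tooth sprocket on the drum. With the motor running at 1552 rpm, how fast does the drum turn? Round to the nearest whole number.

2142 rpm

the motor → shaft B (internal gear, 47/21): 1552 ÷ 2.2381 = 693.45 rpm
shaft B → the drum (chain, 34/105): 693.45 ÷ 0.32381 = 2141.5 rpm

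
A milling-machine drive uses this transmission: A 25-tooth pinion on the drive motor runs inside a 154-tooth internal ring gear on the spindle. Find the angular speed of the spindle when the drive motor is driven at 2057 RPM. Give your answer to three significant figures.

the drive motor → the spindle (internal gear, 154/25): 2057 ÷ 6.16 = 333.93 RPM

334 RPM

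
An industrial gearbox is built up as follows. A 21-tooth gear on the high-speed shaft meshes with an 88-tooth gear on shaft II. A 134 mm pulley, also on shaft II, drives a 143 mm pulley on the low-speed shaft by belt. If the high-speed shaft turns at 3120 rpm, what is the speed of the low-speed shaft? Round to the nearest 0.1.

697.7 rpm

Gear mesh: ratio = 88/21 = 4.1905, so shaft II turns at 3120 / 4.1905 = 744.55 rpm.
Belt: ratio = 143/134 = 1.0672, so the low-speed shaft turns at 744.55 / 1.0672 = 697.69 rpm.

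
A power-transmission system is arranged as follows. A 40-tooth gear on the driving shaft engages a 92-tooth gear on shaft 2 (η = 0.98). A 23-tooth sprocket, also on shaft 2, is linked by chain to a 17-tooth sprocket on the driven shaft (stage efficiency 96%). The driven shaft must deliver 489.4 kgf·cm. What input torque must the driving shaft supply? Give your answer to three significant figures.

Overall ratio R = 2.3 × 0.73913 = 1.7; overall efficiency η = 0.98 × 0.96 = 0.9408.
Input torque = output torque / (R × η) = 489.4 / (1.7 × 0.9408) = 306 kgf·cm.

306 kgf·cm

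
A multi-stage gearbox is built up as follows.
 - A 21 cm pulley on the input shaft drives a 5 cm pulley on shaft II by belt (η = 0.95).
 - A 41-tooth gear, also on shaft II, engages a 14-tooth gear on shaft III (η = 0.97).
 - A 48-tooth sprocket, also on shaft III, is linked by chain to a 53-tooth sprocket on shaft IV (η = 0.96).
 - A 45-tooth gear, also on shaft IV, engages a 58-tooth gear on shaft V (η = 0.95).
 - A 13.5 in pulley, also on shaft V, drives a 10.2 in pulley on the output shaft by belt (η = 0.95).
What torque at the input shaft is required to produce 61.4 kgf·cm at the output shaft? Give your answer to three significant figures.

880 kgf·cm

Overall ratio R = 0.2381 × 0.34146 × 1.1042 × 1.2889 × 0.75556 = 0.08742; overall efficiency η = 0.95 × 0.97 × 0.96 × 0.95 × 0.95 = 0.7984.
Input torque = output torque / (R × η) = 61.4 / (0.08742 × 0.7984) = 879.72 kgf·cm.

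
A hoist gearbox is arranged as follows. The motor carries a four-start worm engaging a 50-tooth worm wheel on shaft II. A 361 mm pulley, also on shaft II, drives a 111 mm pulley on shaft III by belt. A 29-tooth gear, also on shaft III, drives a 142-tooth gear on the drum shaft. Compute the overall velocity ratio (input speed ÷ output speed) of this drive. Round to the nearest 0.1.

Each stage contributes driven/driver: worm 50/4 = 12.5, belt 111/361 = 0.30748, gear mesh 142/29 = 4.8966.
Overall: 12.5 × 0.30748 × 4.8966 = 18.82.

18.8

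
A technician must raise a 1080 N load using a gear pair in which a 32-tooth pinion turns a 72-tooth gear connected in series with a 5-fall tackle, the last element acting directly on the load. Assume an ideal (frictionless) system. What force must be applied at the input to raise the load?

Gear pair MA = 72/32 = 2.25.
Block-and-tackle MA = number of supporting rope parts = 5.
Combined ideal MA = 2.25 × 5 = 11.25.
Effort = load / MA = 1080 / 11.25 = 96 N.

96 N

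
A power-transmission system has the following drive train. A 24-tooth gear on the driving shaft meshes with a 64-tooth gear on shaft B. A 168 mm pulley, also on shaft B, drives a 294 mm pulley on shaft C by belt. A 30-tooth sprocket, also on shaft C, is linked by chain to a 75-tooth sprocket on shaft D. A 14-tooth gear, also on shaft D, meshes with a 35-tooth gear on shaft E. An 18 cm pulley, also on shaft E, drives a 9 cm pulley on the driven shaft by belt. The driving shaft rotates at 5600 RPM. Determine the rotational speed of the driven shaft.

384 RPM

Gear mesh: ratio = 64/24 = 2.6667, so shaft B turns at 5600 / 2.6667 = 2100 RPM.
Belt: ratio = 294/168 = 1.75, so shaft C turns at 2100 / 1.75 = 1200 RPM.
Chain: ratio = 75/30 = 2.5, so shaft D turns at 1200 / 2.5 = 480 RPM.
Gear mesh: ratio = 35/14 = 2.5, so shaft E turns at 480 / 2.5 = 192 RPM.
Belt: ratio = 9/18 = 0.5, so the driven shaft turns at 192 / 0.5 = 384 RPM.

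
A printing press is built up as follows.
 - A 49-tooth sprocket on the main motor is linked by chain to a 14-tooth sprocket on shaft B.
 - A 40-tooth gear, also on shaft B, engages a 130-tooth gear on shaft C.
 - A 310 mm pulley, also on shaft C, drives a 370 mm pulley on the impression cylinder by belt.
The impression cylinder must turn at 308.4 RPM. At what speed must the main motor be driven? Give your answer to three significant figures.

342 RPM

Overall ratio R = 0.28571 × 3.25 × 1.1935 = 1.1083.
Required input speed = output speed × R = 308.4 × 1.1083 = 341.8 RPM.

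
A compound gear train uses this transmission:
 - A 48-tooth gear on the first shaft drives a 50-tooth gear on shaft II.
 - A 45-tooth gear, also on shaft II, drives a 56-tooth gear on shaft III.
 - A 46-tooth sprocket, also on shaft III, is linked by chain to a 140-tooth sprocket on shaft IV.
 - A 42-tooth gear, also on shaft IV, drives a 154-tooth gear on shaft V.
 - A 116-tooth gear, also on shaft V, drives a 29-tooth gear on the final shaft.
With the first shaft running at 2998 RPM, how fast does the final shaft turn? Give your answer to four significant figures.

829.0 RPM

the first shaft → shaft II (gear mesh, 50/48): 2998 ÷ 1.0417 = 2878.1 RPM
shaft II → shaft III (gear mesh, 56/45): 2878.1 ÷ 1.2444 = 2312.7 RPM
shaft III → shaft IV (chain, 140/46): 2312.7 ÷ 3.0435 = 759.9 RPM
shaft IV → shaft V (gear mesh, 154/42): 759.9 ÷ 3.6667 = 207.25 RPM
shaft V → the final shaft (gear mesh, 29/116): 207.25 ÷ 0.25 = 828.98 RPM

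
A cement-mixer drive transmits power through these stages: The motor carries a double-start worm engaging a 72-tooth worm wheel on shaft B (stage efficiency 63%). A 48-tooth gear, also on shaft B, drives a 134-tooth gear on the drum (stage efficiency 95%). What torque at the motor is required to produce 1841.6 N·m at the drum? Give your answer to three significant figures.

30.6 N·m

Overall ratio R = 36 × 2.7917 = 100.5; overall efficiency η = 0.63 × 0.95 = 0.5985.
Input torque = output torque / (R × η) = 1841.6 / (100.5 × 0.5985) = 30.617 N·m.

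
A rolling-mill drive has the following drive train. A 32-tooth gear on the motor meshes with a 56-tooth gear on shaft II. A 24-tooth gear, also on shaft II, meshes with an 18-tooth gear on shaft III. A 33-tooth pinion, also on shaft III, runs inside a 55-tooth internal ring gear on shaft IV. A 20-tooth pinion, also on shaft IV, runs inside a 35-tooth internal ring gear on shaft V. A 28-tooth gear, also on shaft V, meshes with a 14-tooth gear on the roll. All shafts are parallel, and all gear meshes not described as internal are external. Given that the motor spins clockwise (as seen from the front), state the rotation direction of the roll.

the motor → shaft II: external mesh, 1 reversal → CCW.
shaft II → shaft III: external mesh, 1 reversal → CW.
shaft III → shaft IV: internal mesh, same direction → CW.
shaft IV → shaft V: internal mesh, same direction → CW.
shaft V → the roll: external mesh, 1 reversal → CCW.
3 reversals in total — an odd number — so the roll turns opposite to the motor.

anticlockwise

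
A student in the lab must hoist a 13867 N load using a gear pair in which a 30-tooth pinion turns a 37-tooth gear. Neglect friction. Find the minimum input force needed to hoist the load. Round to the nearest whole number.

11244 N

Gear pair MA = 37/30 = 1.2333.
Effort = load / MA = 13867 / 1.2333 = 11244 N.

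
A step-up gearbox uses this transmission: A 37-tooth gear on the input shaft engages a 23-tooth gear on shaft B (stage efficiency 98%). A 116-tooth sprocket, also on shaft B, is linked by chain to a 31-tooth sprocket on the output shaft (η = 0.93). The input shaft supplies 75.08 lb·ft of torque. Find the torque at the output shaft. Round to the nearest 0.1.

11.4 lb·ft

After the gear mesh (23/37): 75.08 × 0.62162 × 0.98 = 45.738 lb·ft
After the chain (31/116): 45.738 × 0.26724 × 0.93 = 11.367 lb·ft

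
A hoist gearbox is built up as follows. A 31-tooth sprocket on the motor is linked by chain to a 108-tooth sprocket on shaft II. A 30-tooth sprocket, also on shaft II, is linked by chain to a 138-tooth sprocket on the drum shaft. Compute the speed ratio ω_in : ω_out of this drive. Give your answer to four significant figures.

Each stage contributes driven/driver: chain 108/31 = 3.4839, chain 138/30 = 4.6.
Overall: 3.4839 × 4.6 = 16.026.

16.03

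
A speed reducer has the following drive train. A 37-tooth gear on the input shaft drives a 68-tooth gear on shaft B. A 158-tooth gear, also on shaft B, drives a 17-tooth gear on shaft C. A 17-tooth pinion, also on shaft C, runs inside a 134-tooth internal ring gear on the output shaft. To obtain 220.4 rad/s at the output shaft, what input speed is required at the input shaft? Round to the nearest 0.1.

Overall ratio R = 1.8378 × 0.10759 × 7.8824 = 1.5587.
Required input speed = output speed × R = 220.4 × 1.5587 = 343.53 rad/s.

343.5 rad/s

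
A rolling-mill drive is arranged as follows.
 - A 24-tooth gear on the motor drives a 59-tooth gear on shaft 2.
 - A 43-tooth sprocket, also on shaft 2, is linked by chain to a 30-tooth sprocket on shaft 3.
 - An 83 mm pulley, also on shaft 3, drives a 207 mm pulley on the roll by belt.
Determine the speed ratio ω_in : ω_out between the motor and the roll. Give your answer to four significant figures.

Each stage contributes driven/driver: gear mesh 59/24 = 2.4583, chain 30/43 = 0.69767, belt 207/83 = 2.494.
Overall: 2.4583 × 0.69767 × 2.494 = 4.2775.

4.277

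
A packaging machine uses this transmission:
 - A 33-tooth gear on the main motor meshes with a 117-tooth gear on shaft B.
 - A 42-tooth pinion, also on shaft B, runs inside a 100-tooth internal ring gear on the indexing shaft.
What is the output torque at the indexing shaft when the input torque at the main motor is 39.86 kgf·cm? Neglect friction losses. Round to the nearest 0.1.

336.5 kgf·cm

After the gear mesh (117/33): 39.86 × 3.5455 = 141.32 kgf·cm
After the internal gear (100/42): 141.32 × 2.381 = 336.48 kgf·cm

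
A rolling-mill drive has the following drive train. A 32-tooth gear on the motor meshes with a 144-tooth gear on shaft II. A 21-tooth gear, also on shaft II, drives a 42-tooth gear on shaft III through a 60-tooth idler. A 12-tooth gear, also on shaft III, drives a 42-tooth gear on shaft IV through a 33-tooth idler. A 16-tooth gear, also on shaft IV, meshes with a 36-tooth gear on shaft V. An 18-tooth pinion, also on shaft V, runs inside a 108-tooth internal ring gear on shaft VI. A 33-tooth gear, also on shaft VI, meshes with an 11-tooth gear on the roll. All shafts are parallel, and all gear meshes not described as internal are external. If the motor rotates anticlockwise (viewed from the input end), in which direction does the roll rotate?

the motor → shaft II: external mesh, 1 reversal → CW.
shaft II → shaft III: driver → idler → driven is 2 external meshes, 2 reversals → CW.
shaft III → shaft IV: driver → idler → driven is 2 external meshes, 2 reversals → CW.
shaft IV → shaft V: external mesh, 1 reversal → CCW.
shaft V → shaft VI: internal mesh, same direction → CCW.
shaft VI → the roll: external mesh, 1 reversal → CW.
7 reversals in total — an odd number — so the roll turns opposite to the motor.

clockwise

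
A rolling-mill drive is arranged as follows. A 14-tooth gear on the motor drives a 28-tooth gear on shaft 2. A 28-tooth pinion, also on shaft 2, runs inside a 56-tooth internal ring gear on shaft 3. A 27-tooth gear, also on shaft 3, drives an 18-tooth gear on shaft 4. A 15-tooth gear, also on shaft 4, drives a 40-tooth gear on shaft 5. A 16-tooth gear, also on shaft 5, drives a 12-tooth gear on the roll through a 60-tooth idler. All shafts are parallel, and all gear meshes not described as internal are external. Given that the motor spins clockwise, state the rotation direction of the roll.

the motor → shaft 2: external mesh, 1 reversal → CCW.
shaft 2 → shaft 3: internal mesh, same direction → CCW.
shaft 3 → shaft 4: external mesh, 1 reversal → CW.
shaft 4 → shaft 5: external mesh, 1 reversal → CCW.
shaft 5 → the roll: driver → idler → driven is 2 external meshes, 2 reversals → CCW.
5 reversals in total — an odd number — so the roll turns opposite to the motor.

anticlockwise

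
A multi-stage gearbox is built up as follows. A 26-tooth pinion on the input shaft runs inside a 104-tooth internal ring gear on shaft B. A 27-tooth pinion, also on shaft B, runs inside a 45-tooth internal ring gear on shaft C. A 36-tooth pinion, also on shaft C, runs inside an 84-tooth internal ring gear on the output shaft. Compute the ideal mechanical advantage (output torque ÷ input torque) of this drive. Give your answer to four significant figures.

15.56

Each stage contributes driven/driver: internal gear 104/26 = 4, internal gear 45/27 = 1.6667, internal gear 84/36 = 2.3333.
Overall: 4 × 1.6667 × 2.3333 = 15.556.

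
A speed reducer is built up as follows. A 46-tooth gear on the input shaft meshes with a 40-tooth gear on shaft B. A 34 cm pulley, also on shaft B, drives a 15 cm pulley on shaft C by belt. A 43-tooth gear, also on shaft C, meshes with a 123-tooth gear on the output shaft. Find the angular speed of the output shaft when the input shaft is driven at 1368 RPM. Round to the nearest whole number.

1247 RPM

gear mesh 40/46 = 0.86957 → 1368/0.86957 = 1573.2 RPM
belt 15/34 = 0.44118 → 1573.2/0.44118 = 3565.9 RPM
gear mesh 123/43 = 2.8605 → 3565.9/2.8605 = 1246.6 RPM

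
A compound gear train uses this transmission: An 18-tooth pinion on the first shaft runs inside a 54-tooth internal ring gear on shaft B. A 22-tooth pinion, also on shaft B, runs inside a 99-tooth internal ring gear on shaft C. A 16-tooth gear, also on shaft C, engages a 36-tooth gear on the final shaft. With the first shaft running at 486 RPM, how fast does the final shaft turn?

16 RPM

internal gear 54/18 = 3 → 486/3 = 162 RPM
internal gear 99/22 = 4.5 → 162/4.5 = 36 RPM
gear mesh 36/16 = 2.25 → 36/2.25 = 16 RPM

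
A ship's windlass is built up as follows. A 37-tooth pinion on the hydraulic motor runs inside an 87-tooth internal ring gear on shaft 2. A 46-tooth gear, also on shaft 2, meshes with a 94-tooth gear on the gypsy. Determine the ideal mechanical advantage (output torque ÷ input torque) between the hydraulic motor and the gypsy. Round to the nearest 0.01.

4.80

Each stage contributes driven/driver: internal gear 87/37 = 2.3514, gear mesh 94/46 = 2.0435.
Overall: 2.3514 × 2.0435 = 4.8049.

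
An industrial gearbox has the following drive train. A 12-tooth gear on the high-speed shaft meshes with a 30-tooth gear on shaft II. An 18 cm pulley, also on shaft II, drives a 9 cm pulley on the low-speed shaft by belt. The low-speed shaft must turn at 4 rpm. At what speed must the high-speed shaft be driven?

5 rpm

Overall ratio R = 2.5 × 0.5 = 1.25.
Required input speed = output speed × R = 4 × 1.25 = 5 rpm.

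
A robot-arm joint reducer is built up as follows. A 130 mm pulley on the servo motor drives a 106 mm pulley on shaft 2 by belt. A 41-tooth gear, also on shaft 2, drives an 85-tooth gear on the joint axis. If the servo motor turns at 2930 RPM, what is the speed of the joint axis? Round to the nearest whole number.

Belt: ratio = 106/130 = 0.81538, so shaft 2 turns at 2930 / 0.81538 = 3593.4 RPM.
Gear mesh: ratio = 85/41 = 2.0732, so the joint axis turns at 3593.4 / 2.0732 = 1733.3 RPM.

1733 RPM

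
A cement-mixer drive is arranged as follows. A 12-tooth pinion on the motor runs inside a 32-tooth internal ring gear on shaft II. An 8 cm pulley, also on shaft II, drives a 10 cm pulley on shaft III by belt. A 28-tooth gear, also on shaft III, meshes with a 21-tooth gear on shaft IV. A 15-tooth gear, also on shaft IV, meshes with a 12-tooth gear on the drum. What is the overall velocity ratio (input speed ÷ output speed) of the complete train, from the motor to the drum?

Each stage contributes driven/driver: internal gear 32/12 = 2.6667, belt 10/8 = 1.25, gear mesh 21/28 = 0.75, gear mesh 12/15 = 0.8.
Overall: 2.6667 × 1.25 × 0.75 × 0.8 = 2.

2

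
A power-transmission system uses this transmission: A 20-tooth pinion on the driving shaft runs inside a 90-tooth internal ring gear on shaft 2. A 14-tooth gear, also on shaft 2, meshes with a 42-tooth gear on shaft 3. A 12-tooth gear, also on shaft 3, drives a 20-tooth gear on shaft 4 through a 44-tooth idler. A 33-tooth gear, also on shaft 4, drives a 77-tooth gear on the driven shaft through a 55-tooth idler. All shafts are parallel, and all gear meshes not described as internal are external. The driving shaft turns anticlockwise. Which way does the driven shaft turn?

clockwise

the driving shaft → shaft 2: internal mesh, same direction → CCW.
shaft 2 → shaft 3: external mesh, 1 reversal → CW.
shaft 3 → shaft 4: driver → idler → driven is 2 external meshes, 2 reversals → CW.
shaft 4 → the driven shaft: driver → idler → driven is 2 external meshes, 2 reversals → CW.
5 reversals in total — an odd number — so the driven shaft turns opposite to the driving shaft.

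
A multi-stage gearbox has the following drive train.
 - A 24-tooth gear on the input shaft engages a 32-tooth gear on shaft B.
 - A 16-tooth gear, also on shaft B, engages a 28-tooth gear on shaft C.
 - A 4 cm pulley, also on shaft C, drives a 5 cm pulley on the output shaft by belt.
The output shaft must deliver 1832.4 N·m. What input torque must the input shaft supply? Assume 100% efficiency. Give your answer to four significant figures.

628.3 N·m

Overall ratio R = 1.3333 × 1.75 × 1.25 = 2.9167.
Input torque = output torque / R = 1832.4 / 2.9167 = 628.25 N·m.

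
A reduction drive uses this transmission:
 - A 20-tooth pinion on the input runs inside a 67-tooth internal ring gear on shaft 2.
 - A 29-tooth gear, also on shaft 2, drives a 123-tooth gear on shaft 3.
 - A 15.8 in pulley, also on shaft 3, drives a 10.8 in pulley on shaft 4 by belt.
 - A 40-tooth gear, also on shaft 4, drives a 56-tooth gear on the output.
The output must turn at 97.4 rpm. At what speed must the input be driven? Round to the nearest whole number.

1324 rpm

Overall ratio R = 3.35 × 4.2414 × 0.68354 × 1.4 = 13.597.
Required input speed = output speed × R = 97.4 × 13.597 = 1324.4 rpm.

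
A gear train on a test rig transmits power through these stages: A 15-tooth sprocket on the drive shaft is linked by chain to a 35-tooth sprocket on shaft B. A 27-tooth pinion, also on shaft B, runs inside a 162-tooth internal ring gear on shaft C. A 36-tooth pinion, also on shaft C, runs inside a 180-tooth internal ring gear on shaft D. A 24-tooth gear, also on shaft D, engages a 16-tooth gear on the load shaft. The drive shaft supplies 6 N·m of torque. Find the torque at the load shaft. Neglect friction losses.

280 N·m

After the chain (35/15): 6 × 2.3333 = 14 N·m
After the internal gear (162/27): 14 × 6 = 84 N·m
After the internal gear (180/36): 84 × 5 = 420 N·m
After the gear mesh (16/24): 420 × 0.66667 = 280 N·m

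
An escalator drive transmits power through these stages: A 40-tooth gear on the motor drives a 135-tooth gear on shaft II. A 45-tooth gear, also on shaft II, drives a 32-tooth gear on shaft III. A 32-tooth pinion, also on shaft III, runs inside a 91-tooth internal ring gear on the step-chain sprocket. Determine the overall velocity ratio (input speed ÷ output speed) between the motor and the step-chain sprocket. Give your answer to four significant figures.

Each stage contributes driven/driver: gear mesh 135/40 = 3.375, gear mesh 32/45 = 0.71111, internal gear 91/32 = 2.8438.
Overall: 3.375 × 0.71111 × 2.8438 = 6.825.

6.825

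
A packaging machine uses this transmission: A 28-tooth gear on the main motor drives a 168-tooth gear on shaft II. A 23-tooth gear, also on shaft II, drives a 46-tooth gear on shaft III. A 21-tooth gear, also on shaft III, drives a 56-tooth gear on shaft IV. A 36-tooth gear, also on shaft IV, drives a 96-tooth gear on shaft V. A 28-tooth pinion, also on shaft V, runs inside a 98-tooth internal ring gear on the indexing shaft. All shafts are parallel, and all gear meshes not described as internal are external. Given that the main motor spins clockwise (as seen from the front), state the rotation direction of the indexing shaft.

clockwise

the main motor → shaft II: external mesh, 1 reversal → CCW.
shaft II → shaft III: external mesh, 1 reversal → CW.
shaft III → shaft IV: external mesh, 1 reversal → CCW.
shaft IV → shaft V: external mesh, 1 reversal → CW.
shaft V → the indexing shaft: internal mesh, same direction → CW.
4 reversals in total — an even number — so the indexing shaft turns the same way as the main motor.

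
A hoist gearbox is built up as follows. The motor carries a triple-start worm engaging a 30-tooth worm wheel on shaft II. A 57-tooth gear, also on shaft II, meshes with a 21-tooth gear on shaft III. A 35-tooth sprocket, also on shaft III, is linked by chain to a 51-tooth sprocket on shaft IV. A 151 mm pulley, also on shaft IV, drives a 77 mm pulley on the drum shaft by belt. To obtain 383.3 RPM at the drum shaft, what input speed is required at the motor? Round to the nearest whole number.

Overall ratio R = 10 × 0.36842 × 1.4571 × 0.50993 = 2.7375.
Required input speed = output speed × R = 383.3 × 2.7375 = 1049.3 RPM.

1049 RPM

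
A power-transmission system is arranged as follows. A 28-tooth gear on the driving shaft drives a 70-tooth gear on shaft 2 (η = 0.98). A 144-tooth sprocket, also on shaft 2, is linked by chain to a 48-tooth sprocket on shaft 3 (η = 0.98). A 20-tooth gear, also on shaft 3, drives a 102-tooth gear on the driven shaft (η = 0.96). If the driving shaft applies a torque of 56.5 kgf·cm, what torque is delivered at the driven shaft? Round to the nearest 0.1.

221.4 kgf·cm

gear mesh 70/28 = 2.5 → τ = 56.5·2.5·0.98 = 138.43 kgf·cm
chain 48/144 = 0.33333 → τ = 138.43·0.33333·0.98 = 45.219 kgf·cm
gear mesh 102/20 = 5.1 → τ = 45.219·5.1·0.96 = 221.39 kgf·cm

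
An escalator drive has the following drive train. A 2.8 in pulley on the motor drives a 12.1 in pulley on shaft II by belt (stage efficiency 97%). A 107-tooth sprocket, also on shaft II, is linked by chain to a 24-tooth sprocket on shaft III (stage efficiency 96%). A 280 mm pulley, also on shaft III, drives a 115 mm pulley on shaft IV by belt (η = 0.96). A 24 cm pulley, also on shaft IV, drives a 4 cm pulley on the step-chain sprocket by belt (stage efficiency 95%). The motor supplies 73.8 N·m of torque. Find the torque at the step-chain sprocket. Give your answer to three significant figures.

4.16 N·m

belt 12.1/2.8 = 4.3214 → τ = 73.8·4.3214·0.97 = 309.35 N·m
chain 24/107 = 0.2243 → τ = 309.35·0.2243·0.96 = 66.612 N·m
belt 115/280 = 0.41071 → τ = 66.612·0.41071·0.96 = 26.264 N·m
belt 4/24 = 0.16667 → τ = 26.264·0.16667·0.95 = 4.1585 N·m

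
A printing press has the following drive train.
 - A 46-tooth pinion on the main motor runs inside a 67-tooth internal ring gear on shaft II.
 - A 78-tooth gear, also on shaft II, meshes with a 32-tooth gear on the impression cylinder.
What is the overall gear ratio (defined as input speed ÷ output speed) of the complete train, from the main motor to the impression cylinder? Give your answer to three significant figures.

Each stage contributes driven/driver: internal gear 67/46 = 1.4565, gear mesh 32/78 = 0.41026.
Overall: 1.4565 × 0.41026 = 0.59755.

0.598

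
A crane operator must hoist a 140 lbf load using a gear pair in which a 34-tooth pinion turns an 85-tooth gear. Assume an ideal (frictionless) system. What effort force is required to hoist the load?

56 lbf

Gear pair MA = 85/34 = 2.5.
Effort = load / MA = 140 / 2.5 = 56 lbf.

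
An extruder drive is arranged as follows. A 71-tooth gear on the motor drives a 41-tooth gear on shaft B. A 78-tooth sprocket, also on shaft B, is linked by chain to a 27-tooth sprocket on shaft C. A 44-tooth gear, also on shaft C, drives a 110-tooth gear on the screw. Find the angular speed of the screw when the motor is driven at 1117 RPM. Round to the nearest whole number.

the motor → shaft B (gear mesh, 41/71): 1117 ÷ 0.57746 = 1934.3 RPM
shaft B → shaft C (chain, 27/78): 1934.3 ÷ 0.34615 = 5588 RPM
shaft C → the screw (gear mesh, 110/44): 5588 ÷ 2.5 = 2235.2 RPM

2235 RPM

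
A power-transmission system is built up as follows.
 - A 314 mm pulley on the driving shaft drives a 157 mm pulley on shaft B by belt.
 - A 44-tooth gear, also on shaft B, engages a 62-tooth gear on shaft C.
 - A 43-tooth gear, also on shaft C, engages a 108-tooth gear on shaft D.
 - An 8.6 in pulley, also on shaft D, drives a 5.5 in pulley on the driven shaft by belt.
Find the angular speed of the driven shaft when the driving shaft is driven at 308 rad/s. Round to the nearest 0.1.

272.2 rad/s

Belt: ratio = 157/314 = 0.5, so shaft B turns at 308 / 0.5 = 616 rad/s.
Gear mesh: ratio = 62/44 = 1.4091, so shaft C turns at 616 / 1.4091 = 437.16 rad/s.
Gear mesh: ratio = 108/43 = 2.5116, so shaft D turns at 437.16 / 2.5116 = 174.05 rad/s.
Belt: ratio = 5.5/8.6 = 0.63953, so the driven shaft turns at 174.05 / 0.63953 = 272.16 rad/s.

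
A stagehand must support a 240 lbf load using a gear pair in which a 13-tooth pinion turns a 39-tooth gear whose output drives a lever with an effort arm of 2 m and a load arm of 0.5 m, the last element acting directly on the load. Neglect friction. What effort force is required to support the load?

Gear pair MA = 39/13 = 3.
Lever MA = effort arm / load arm = 2/0.5 = 4.
Combined ideal MA = 3 × 4 = 12.
Effort = load / MA = 240 / 12 = 20 lbf.

20 lbf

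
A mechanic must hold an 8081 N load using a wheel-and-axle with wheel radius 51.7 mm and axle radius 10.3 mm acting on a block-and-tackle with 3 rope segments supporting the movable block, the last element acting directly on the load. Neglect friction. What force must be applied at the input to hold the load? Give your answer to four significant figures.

Wheel-and-axle MA = R/r = 51.7/10.3 = 5.0194.
Block-and-tackle MA = number of supporting rope parts = 3.
Combined ideal MA = 5.0194 × 3 = 15.058.
Effort = load / MA = 8081 / 15.058 = 536.65 N.

536.6 N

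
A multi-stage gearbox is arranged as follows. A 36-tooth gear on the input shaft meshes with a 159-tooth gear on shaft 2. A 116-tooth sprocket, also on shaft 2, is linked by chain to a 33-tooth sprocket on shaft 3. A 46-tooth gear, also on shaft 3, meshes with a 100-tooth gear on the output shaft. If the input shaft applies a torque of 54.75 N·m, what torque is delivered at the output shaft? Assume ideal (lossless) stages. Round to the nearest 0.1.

149.5 N·m

After the gear mesh (159/36): 54.75 × 4.4167 = 241.81 N·m
After the chain (33/116): 241.81 × 0.28448 = 68.791 N·m
After the gear mesh (100/46): 68.791 × 2.1739 = 149.55 N·m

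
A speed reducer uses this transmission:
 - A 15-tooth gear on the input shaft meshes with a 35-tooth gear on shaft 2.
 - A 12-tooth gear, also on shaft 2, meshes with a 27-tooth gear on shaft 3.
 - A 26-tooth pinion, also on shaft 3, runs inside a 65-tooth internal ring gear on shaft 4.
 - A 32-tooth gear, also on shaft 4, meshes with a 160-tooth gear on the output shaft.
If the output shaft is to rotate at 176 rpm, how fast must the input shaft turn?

Overall ratio R = 2.3333 × 2.25 × 2.5 × 5 = 65.625.
Required input speed = output speed × R = 176 × 65.625 = 11550 rpm.

11550 rpm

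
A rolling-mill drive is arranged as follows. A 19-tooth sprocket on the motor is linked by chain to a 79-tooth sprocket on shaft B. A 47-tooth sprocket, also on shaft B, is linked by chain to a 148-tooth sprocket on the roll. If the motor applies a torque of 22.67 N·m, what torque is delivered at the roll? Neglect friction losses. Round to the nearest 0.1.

296.8 N·m

Chain: ratio = 79/19 = 4.1579; torque at shaft B = 22.67 × 4.1579 = 94.259 N·m.
Chain: ratio = 148/47 = 3.1489; torque at the roll = 94.259 × 3.1489 = 296.82 N·m.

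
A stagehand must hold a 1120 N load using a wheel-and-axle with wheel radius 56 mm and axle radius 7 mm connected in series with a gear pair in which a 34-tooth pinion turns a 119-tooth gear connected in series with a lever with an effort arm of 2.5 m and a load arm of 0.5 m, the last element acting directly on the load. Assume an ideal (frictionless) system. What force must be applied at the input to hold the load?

Wheel-and-axle MA = R/r = 56/7 = 8.
Gear pair MA = 119/34 = 3.5.
Lever MA = effort arm / load arm = 2.5/0.5 = 5.
Combined ideal MA = 8 × 3.5 × 5 = 140.
Effort = load / MA = 1120 / 140 = 8 N.

8 N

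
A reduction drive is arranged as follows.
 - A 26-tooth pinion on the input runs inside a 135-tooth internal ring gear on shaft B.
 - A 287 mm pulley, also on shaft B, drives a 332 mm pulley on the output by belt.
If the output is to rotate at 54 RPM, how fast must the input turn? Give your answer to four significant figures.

324.3 RPM

Overall ratio R = 5.1923 × 1.1568 = 6.0064.
Required input speed = output speed × R = 54 × 6.0064 = 324.35 RPM.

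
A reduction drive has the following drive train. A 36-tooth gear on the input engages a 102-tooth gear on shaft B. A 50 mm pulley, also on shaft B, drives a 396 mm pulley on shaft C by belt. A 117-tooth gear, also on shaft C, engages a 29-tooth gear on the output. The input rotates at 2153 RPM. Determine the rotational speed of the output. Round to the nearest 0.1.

Gear mesh: ratio = 102/36 = 2.8333, so shaft B turns at 2153 / 2.8333 = 759.88 RPM.
Belt: ratio = 396/50 = 7.92, so shaft C turns at 759.88 / 7.92 = 95.945 RPM.
Gear mesh: ratio = 29/117 = 0.24786, so the output turns at 95.945 / 0.24786 = 387.09 RPM.

387.1 RPM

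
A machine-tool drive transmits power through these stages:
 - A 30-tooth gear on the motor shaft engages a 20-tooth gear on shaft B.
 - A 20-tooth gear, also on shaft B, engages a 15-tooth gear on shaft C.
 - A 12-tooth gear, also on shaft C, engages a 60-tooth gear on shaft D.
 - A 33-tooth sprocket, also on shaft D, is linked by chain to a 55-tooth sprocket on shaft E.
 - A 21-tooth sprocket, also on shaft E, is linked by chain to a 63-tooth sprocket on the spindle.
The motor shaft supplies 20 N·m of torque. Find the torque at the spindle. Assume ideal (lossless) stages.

250 N·m

gear mesh 20/30 = 0.66667 → τ = 20·0.66667 = 13.333 N·m
gear mesh 15/20 = 0.75 → τ = 13.333·0.75 = 10 N·m
gear mesh 60/12 = 5 → τ = 10·5 = 50 N·m
chain 55/33 = 1.6667 → τ = 50·1.6667 = 83.333 N·m
chain 63/21 = 3 → τ = 83.333·3 = 250 N·m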